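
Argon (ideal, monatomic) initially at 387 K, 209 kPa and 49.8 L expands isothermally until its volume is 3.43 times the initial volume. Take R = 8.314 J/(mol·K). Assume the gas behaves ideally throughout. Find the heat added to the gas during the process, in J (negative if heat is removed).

12800 J

n = P₁V₁/(RT₁) = 209×49.8/(8.314×387) = 3.23 mol.
Isothermal: T stays 387 K; PV = const ⇒ V₂ = 171 L, P₂ = 60.9 kPa.
ΔU = 0 (ideal gas, T constant).
W = nRT ln(V₂/V₁) = 3.23×8.314×387×ln(3.43) = 12800 J.
Q = ΔU + W = 12800 J.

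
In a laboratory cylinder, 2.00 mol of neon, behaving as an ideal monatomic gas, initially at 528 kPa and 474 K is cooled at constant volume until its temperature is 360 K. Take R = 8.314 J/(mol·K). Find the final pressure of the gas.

V₁ = nRT₁/P₁ = 2.00×8.314×474/528 = 14.9 L.
Isochoric: V stays 14.9 L; P/T = const ⇒ T₂ = 360 K, P₂ = 401 kPa.

401 kPa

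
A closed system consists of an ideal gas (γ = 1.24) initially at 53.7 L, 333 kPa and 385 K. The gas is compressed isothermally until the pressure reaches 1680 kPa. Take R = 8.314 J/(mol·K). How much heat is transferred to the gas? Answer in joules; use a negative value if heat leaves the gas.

n = P₁V₁/(RT₁) = 333×53.7/(8.314×385) = 5.59 mol.
Isothermal: T stays 385 K; PV = const ⇒ V₂ = 10.6 L, P₂ = 1680 kPa.
ΔU = 0 (ideal gas, T constant).
W = nRT ln(V₂/V₁) = 5.59×8.314×385×ln(0.198) = -28900 J.
Q = ΔU + W = -28900 J.

-28900 J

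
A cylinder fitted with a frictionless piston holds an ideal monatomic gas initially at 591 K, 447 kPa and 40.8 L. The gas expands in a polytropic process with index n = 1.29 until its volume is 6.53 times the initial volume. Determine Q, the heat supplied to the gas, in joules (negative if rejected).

n = P₁V₁/(RT₁) = 447×40.8/(8.314×591) = 3.71 mol.
Polytropic n=1.29: T₂ = T₁(V₁/V₂)^(n−1) = 591×(0.153)^0.29 = 343 K; P₂ = P₁(V₁/V₂)^n = 39.7 kPa.
W = (P₁V₁−P₂V₂)/(n−1) = (447×40.8−39.7×266)/0.29 = 26400 J.
ΔU = nCvΔT = 3.71×12.5×(343−591) = -11500 J.
Q = ΔU + W = 14900 J.

14900 J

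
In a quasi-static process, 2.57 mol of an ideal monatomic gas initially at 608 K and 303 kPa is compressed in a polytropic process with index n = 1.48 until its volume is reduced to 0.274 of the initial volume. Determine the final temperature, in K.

1130 K

V₁ = nRT₁/P₁ = 2.57×8.314×608/303 = 42.9 L.
Polytropic n=1.48: T₂ = T₁(V₁/V₂)^(n−1) = 608×(3.65)^0.48 = 1130 K; P₂ = P₁(V₁/V₂)^n = 2060 kPa.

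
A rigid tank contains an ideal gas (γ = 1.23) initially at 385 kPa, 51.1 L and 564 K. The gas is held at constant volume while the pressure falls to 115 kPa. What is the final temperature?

Isochoric: V stays 51.1 L; P/T = const ⇒ T₂ = 168 K, P₂ = 115 kPa.

168 K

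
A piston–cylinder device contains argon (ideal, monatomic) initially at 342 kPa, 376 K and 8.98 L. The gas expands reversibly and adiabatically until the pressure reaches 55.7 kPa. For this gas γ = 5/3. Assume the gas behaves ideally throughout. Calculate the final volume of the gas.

Adiabatic: T₂/T₁ = (P₂/P₁)^((γ−1)/γ) ⇒ T₂ = 376×(0.163)^0.400 = 182 K; V₂ = 26.7 L.

26.7 L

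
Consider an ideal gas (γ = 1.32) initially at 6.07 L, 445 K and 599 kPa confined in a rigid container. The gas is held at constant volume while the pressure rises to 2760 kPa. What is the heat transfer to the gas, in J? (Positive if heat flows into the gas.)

n = P₁V₁/(RT₁) = 599×6.07/(8.314×445) = 0.983 mol.
Isochoric: V stays 6.07 L; P/T = const ⇒ T₂ = 2050 K, P₂ = 2760 kPa.
W = 0 (no volume change).
ΔU = nCvΔT = 0.983×26.0×(2050−445) = 41000 J.
Q = ΔU = 41000 J.

41000 J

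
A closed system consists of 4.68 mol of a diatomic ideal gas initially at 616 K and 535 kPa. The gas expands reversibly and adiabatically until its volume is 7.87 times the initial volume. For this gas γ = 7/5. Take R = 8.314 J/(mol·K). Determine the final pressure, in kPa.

V₁ = nRT₁/P₁ = 4.68×8.314×616/535 = 44.8 L.
Adiabatic: TV^(γ−1) = const ⇒ T₂ = 616×(0.127)^0.400 = 270 K; PV^γ = const ⇒ P₂ = 29.8 kPa.

29.8 kPa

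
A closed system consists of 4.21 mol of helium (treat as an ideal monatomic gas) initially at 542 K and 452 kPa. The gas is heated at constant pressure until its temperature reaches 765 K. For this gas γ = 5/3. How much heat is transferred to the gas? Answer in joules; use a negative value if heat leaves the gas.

V₁ = nRT₁/P₁ = 4.21×8.314×542/452 = 42.0 L.
Isobaric: P stays 452 kPa; V/T = const ⇒ T₂ = 765 K, V₂ = 59.2 L.
W = PΔV = 452×(59.2−42.0) kPa·L = 7810 J.
ΔU = nCvΔT = 4.21×12.5×(765−542) = 11700 J.
Q = ΔU + W = nCpΔT = 19500 J.

19500 J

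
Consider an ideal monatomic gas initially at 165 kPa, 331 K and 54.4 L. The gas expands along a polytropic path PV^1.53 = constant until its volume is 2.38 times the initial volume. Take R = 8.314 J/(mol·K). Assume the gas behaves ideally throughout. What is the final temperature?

Polytropic n=1.53: T₂ = T₁(V₁/V₂)^(n−1) = 331×(0.420)^0.53 = 209 K; P₂ = P₁(V₁/V₂)^n = 43.8 kPa.

209 K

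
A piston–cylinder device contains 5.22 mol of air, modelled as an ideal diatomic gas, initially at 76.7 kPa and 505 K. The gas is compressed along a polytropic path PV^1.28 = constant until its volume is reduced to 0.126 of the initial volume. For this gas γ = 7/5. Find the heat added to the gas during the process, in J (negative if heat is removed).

-18500 J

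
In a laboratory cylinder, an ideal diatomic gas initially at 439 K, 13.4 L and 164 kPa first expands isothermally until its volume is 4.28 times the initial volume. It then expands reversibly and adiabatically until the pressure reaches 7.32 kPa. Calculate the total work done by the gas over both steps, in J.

5270 J

n = P₁V₁/(RT₁) = 164×13.4/(8.314×439) = 0.602 mol.
Step 1 — Isothermal: T stays 439 K; PV = const ⇒ V₂ = 57.4 L, P₂ = 38.3 kPa.
ΔU = 0 (ideal gas, T constant).
W = nRT ln(V₂/V₁) = 0.602×8.314×439×ln(4.28) = 3200 J.
Q = ΔU + W = 3200 J.
State after step 1: P = 38.3 kPa, V = 57.4 L, T = 439 K.
Step 2 — Adiabatic: T₂/T₁ = (P₂/P₁)^((γ−1)/γ) ⇒ T₂ = 439×(0.191)^0.286 = 274 K; V₂ = 187 L.
ΔU = nCvΔT = 0.602×20.8×(274−439) = -2070 J.
Q = 0 for an adiabatic process, so W = −ΔU = 2070 J.
Net over both steps: W = 5270 J, Q = 3200 J, ΔU = -2070 J.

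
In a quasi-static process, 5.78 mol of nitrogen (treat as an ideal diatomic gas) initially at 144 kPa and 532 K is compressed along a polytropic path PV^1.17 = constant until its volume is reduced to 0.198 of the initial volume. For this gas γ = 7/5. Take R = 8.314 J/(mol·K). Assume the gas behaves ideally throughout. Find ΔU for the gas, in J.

20300 J

V₁ = nRT₁/P₁ = 5.78×8.314×532/144 = 178 L.
Polytropic n=1.17: T₂ = T₁(V₁/V₂)^(n−1) = 532×(5.05)^0.17 = 701 K; P₂ = P₁(V₁/V₂)^n = 958 kPa.
For an ideal gas ΔU = nCvΔT with Cv = (5/2)R = 20.8 J/(mol·K).
ΔU = 5.78×20.8×(701−532) = 20300 J.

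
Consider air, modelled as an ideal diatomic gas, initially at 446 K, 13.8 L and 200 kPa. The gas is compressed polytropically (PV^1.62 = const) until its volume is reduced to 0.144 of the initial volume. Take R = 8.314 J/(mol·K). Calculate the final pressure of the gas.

4620 kPa

Polytropic n=1.62: T₂ = T₁(V₁/V₂)^(n−1) = 446×(6.94)^0.62 = 1480 K; P₂ = P₁(V₁/V₂)^n = 4620 kPa.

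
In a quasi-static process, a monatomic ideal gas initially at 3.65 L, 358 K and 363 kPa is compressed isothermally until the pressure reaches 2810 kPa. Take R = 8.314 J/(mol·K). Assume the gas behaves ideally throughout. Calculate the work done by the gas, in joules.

-2710 J

n = P₁V₁/(RT₁) = 363×3.65/(8.314×358) = 0.445 mol.
Isothermal: T stays 358 K; PV = const ⇒ V₂ = 0.472 L, P₂ = 2810 kPa.
W = nRT ln(V₂/V₁) = 0.445×8.314×358×ln(0.129) = -2710 J.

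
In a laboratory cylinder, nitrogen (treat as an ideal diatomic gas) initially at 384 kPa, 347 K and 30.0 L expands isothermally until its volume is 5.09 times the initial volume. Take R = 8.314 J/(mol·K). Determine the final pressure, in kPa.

Isothermal: T stays 347 K; PV = const ⇒ V₂ = 153 L, P₂ = 75.4 kPa.

75.4 kPa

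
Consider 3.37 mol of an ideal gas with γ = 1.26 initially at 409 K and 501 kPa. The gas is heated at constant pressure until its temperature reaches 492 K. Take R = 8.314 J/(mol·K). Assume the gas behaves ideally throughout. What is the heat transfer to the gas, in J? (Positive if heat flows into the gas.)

V₁ = nRT₁/P₁ = 3.37×8.314×409/501 = 22.9 L.
Isobaric: P stays 501 kPa; V/T = const ⇒ T₂ = 492 K, V₂ = 27.5 L.
W = PΔV = 501×(27.5−22.9) kPa·L = 2330 J.
ΔU = nCvΔT = 3.37×32.0×(492−409) = 8940 J.
Q = ΔU + W = nCpΔT = 11300 J.

11300 J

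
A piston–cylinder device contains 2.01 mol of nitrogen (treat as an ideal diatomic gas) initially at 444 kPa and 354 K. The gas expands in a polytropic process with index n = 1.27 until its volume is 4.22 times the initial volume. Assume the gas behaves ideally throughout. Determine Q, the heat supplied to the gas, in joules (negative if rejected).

2290 J

V₁ = nRT₁/P₁ = 2.01×8.314×354/444 = 13.3 L.
Polytropic n=1.27: T₂ = T₁(V₁/V₂)^(n−1) = 354×(0.237)^0.27 = 240 K; P₂ = P₁(V₁/V₂)^n = 71.3 kPa.
W = (P₁V₁−P₂V₂)/(n−1) = (444×13.3−71.3×56.2)/0.27 = 7060 J.
ΔU = nCvΔT = 2.01×20.8×(240−354) = -4760 J.
Q = ΔU + W = 2290 J.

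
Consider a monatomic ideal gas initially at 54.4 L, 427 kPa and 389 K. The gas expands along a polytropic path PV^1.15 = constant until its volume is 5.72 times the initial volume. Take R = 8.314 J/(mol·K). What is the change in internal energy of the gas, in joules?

-8020 J

n = P₁V₁/(RT₁) = 427×54.4/(8.314×389) = 7.18 mol.
Polytropic n=1.15: T₂ = T₁(V₁/V₂)^(n−1) = 389×(0.175)^0.15 = 299 K; P₂ = P₁(V₁/V₂)^n = 57.5 kPa.
For an ideal gas ΔU = nCvΔT with Cv = (3/2)R = 12.5 J/(mol·K).
ΔU = 7.18×12.5×(299−389) = -8020 J.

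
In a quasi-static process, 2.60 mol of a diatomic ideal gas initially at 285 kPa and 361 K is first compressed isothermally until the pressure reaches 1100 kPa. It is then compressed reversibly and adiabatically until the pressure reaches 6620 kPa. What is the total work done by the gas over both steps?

V₁ = nRT₁/P₁ = 2.60×8.314×361/285 = 27.4 L.
Step 1 — Isothermal: T stays 361 K; PV = const ⇒ V₂ = 7.09 L, P₂ = 1100 kPa.
ΔU = 0 (ideal gas, T constant).
W = nRT ln(V₂/V₁) = 2.60×8.314×361×ln(0.259) = -10500 J.
Q = ΔU + W = -10500 J.
State after step 1: P = 1100 kPa, V = 7.09 L, T = 361 K.
Step 2 — Adiabatic: T₂/T₁ = (P₂/P₁)^((γ−1)/γ) ⇒ T₂ = 361×(6.02)^0.286 = 603 K; V₂ = 1.97 L.
ΔU = nCvΔT = 2.60×20.8×(603−361) = 13100 J.
Q = 0 for an adiabatic process, so W = −ΔU = -13100 J.
Net over both steps: W = -23600 J, Q = -10500 J, ΔU = 13100 J.

-23600 J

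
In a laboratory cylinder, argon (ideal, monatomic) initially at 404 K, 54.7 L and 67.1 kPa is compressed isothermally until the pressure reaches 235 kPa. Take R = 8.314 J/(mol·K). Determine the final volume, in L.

Isothermal: T stays 404 K; PV = const ⇒ V₂ = 15.6 L, P₂ = 235 kPa.

15.6 L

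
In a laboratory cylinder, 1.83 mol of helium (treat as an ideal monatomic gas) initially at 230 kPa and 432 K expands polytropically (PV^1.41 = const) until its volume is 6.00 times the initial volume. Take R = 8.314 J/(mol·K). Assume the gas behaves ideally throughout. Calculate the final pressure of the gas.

18.4 kPa

V₁ = nRT₁/P₁ = 1.83×8.314×432/230 = 28.6 L.
Polytropic n=1.41: T₂ = T₁(V₁/V₂)^(n−1) = 432×(0.167)^0.41 = 207 K; P₂ = P₁(V₁/V₂)^n = 18.4 kPa.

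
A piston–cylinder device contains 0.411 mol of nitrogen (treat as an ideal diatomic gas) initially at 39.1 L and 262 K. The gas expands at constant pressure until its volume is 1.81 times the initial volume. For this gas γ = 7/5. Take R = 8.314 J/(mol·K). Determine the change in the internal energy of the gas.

1810 J

P₁ = nRT₁/V₁ = 0.411×8.314×262/39.1 = 22.9 kPa.
Isobaric: P stays 22.9 kPa; V/T = const ⇒ T₂ = 474 K, V₂ = 70.8 L.
For an ideal gas ΔU = nCvΔT with Cv = (5/2)R = 20.8 J/(mol·K).
ΔU = 0.411×20.8×(474−262) = 1810 J.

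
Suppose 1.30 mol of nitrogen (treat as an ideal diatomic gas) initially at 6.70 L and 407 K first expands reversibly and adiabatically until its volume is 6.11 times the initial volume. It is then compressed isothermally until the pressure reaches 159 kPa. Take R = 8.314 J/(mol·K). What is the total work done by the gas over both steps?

P₁ = nRT₁/V₁ = 1.30×8.314×407/6.70 = 657 kPa.
Step 1 — Adiabatic: TV^(γ−1) = const ⇒ T₂ = 407×(0.164)^0.400 = 197 K; PV^γ = const ⇒ P₂ = 52.1 kPa.
ΔU = nCvΔT = 1.30×20.8×(197−407) = -5670 J.
Q = 0 for an adiabatic process, so W = −ΔU = 5670 J.
State after step 1: P = 52.1 kPa, V = 40.9 L, T = 197 K.
Step 2 — Isothermal: T stays 197 K; PV = const ⇒ V₂ = 13.4 L, P₂ = 159 kPa.
ΔU = 0 (ideal gas, T constant).
W = nRT ln(V₂/V₁) = 1.30×8.314×197×ln(0.328) = -2380 J.
Q = ΔU + W = -2380 J.
Net over both steps: W = 3290 J, Q = -2380 J, ΔU = -5670 J.

3290 J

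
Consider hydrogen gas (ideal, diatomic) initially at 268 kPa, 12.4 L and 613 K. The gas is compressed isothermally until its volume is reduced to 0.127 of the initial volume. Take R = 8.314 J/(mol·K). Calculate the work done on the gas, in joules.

6860 J

n = P₁V₁/(RT₁) = 268×12.4/(8.314×613) = 0.652 mol.
Isothermal: T stays 613 K; PV = const ⇒ V₂ = 1.57 L, P₂ = 2110 kPa.
W = nRT ln(V₂/V₁) = 0.652×8.314×613×ln(0.127) = -6860 J.
Work done on the gas = −W_by = 6860 J.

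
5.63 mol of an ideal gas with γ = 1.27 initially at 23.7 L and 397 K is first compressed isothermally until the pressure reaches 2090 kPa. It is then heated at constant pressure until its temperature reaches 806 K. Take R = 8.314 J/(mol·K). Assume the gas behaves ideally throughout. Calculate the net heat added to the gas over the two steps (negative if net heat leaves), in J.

71800 J

P₁ = nRT₁/V₁ = 5.63×8.314×397/23.7 = 784 kPa.
Step 1 — Isothermal: T stays 397 K; PV = const ⇒ V₂ = 8.89 L, P₂ = 2090 kPa.
ΔU = 0 (ideal gas, T constant).
W = nRT ln(V₂/V₁) = 5.63×8.314×397×ln(0.375) = -18200 J.
Q = ΔU + W = -18200 J.
State after step 1: P = 2090 kPa, V = 8.89 L, T = 397 K.
Step 2 — Isobaric: P stays 2090 kPa; V/T = const ⇒ T₂ = 806 K, V₂ = 18.1 L.
W = PΔV = 2090×(18.1−8.89) kPa·L = 19100 J.
ΔU = nCvΔT = 5.63×30.8×(806−397) = 70900 J.
Q = ΔU + W = nCpΔT = 90000 J.
Net over both steps: W = 926 J, Q = 71800 J, ΔU = 70900 J.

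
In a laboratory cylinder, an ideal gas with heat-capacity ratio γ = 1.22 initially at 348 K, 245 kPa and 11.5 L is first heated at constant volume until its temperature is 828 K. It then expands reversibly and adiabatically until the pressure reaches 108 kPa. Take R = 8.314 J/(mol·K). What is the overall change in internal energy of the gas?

9680 J

n = P₁V₁/(RT₁) = 245×11.5/(8.314×348) = 0.974 mol.
Step 1 — Isochoric: V stays 11.5 L; P/T = const ⇒ T₂ = 828 K, P₂ = 583 kPa.
W = 0 (no volume change).
ΔU = nCvΔT = 0.974×37.8×(828−348) = 17700 J.
Q = ΔU = 17700 J.
State after step 1: P = 583 kPa, V = 11.5 L, T = 828 K.
Step 2 — Adiabatic: T₂/T₁ = (P₂/P₁)^((γ−1)/γ) ⇒ T₂ = 828×(0.185)^0.180 = 611 K; V₂ = 45.8 L.
ΔU = nCvΔT = 0.974×37.8×(611−828) = -7990 J.
Q = 0 for an adiabatic process, so W = −ΔU = 7990 J.
Net over both steps: W = 7990 J, Q = 17700 J, ΔU = 9680 J.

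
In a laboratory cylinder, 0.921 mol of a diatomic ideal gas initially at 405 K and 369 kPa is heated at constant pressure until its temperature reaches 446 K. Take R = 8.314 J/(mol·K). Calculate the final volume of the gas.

V₁ = nRT₁/P₁ = 0.921×8.314×405/369 = 8.40 L.
Isobaric: P stays 369 kPa; V/T = const ⇒ T₂ = 446 K, V₂ = 9.26 L.

9.26 L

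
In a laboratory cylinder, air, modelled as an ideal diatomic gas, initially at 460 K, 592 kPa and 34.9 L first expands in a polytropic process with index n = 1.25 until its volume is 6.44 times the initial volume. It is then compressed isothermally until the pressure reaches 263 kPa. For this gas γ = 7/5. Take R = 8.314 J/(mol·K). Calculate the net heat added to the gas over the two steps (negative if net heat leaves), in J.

n = P₁V₁/(RT₁) = 592×34.9/(8.314×460) = 5.40 mol.
Step 1 — Polytropic n=1.25: T₂ = T₁(V₁/V₂)^(n−1) = 460×(0.155)^0.25 = 289 K; P₂ = P₁(V₁/V₂)^n = 57.7 kPa.
W = (P₁V₁−P₂V₂)/(n−1) = (592×34.9−57.7×225)/0.25 = 30800 J.
ΔU = nCvΔT = 5.40×20.8×(289−460) = -19200 J.
Q = ΔU + W = 11500 J.
State after step 1: P = 57.7 kPa, V = 225 L, T = 289 K.
Step 2 — Isothermal: T stays 289 K; PV = const ⇒ V₂ = 49.3 L, P₂ = 263 kPa.
ΔU = 0 (ideal gas, T constant).
W = nRT ln(V₂/V₁) = 5.40×8.314×289×ln(0.219) = -19700 J.
Q = ΔU + W = -19700 J.
Net over both steps: W = 11100 J, Q = -8140 J, ΔU = -19200 J.

-8140 J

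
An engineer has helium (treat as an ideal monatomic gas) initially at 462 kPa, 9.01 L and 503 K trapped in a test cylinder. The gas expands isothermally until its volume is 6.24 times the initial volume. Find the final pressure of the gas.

Isothermal: T stays 503 K; PV = const ⇒ V₂ = 56.2 L, P₂ = 74.0 kPa.

74.0 kPa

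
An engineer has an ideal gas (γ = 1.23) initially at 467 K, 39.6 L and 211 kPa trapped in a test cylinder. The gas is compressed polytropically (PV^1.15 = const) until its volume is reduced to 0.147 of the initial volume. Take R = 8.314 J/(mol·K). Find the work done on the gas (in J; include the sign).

n = P₁V₁/(RT₁) = 211×39.6/(8.314×467) = 2.15 mol.
Polytropic n=1.15: T₂ = T₁(V₁/V₂)^(n−1) = 467×(6.80)^0.15 = 623 K; P₂ = P₁(V₁/V₂)^n = 1910 kPa.
W = (P₁V₁−P₂V₂)/(n−1) = (211×39.6−1910×5.82)/0.15 = -18600 J.
Work done on the gas = −W_by = 18600 J.

18600 J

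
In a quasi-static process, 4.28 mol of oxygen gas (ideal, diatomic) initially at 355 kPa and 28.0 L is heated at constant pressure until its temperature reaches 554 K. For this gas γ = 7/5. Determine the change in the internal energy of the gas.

T₁ = P₁V₁/(nR) = 355×28.0/(4.28×8.314) = 279 K.
Isobaric: P stays 355 kPa; V/T = const ⇒ T₂ = 554 K, V₂ = 55.5 L.
For an ideal gas ΔU = nCvΔT with Cv = (5/2)R = 20.8 J/(mol·K).
ΔU = 4.28×20.8×(554−279) = 24400 J.

24400 J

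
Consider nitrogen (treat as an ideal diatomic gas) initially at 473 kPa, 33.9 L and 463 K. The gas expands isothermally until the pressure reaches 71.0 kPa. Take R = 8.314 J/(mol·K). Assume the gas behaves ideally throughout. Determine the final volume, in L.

Isothermal: T stays 463 K; PV = const ⇒ V₂ = 226 L, P₂ = 71.0 kPa.

226 L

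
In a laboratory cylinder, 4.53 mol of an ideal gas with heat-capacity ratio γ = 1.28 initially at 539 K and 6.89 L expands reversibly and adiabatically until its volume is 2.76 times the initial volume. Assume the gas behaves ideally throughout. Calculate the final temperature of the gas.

P₁ = nRT₁/V₁ = 4.53×8.314×539/6.89 = 2950 kPa.
Adiabatic: TV^(γ−1) = const ⇒ T₂ = 539×(0.362)^0.280 = 406 K; PV^γ = const ⇒ P₂ = 803 kPa.

406 K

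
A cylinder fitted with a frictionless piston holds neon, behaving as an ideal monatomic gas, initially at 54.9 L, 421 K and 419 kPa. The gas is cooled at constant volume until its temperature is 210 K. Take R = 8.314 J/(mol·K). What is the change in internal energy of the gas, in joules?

-17300 J

n = P₁V₁/(RT₁) = 419×54.9/(8.314×421) = 6.57 mol.
Isochoric: V stays 54.9 L; P/T = const ⇒ T₂ = 210 K, P₂ = 209 kPa.
For an ideal gas ΔU = nCvΔT with Cv = (3/2)R = 12.5 J/(mol·K).
ΔU = 6.57×12.5×(210−421) = -17300 J.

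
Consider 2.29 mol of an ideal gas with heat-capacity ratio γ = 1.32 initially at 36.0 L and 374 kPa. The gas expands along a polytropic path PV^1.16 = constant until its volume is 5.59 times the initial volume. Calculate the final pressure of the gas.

50.8 kPa

T₁ = P₁V₁/(nR) = 374×36.0/(2.29×8.314) = 707 K.
Polytropic n=1.16: T₂ = T₁(V₁/V₂)^(n−1) = 707×(0.179)^0.16 = 537 K; P₂ = P₁(V₁/V₂)^n = 50.8 kPa.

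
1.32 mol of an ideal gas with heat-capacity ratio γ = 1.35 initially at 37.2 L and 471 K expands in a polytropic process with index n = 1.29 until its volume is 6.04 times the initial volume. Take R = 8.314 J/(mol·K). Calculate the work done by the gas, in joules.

P₁ = nRT₁/V₁ = 1.32×8.314×471/37.2 = 139 kPa.
Polytropic n=1.29: T₂ = T₁(V₁/V₂)^(n−1) = 471×(0.166)^0.29 = 280 K; P₂ = P₁(V₁/V₂)^n = 13.7 kPa.
W = (P₁V₁−P₂V₂)/(n−1) = (139×37.2−13.7×225)/0.29 = 7240 J.

7240 J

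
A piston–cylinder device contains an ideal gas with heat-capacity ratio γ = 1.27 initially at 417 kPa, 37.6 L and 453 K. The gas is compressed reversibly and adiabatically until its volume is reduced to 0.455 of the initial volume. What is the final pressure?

Adiabatic: TV^(γ−1) = const ⇒ T₂ = 453×(2.20)^0.270 = 560 K; PV^γ = const ⇒ P₂ = 1130 kPa.

1130 kPa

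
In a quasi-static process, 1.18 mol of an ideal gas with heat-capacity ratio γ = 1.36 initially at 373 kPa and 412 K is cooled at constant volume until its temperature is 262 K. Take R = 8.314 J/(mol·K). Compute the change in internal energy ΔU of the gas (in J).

V₁ = nRT₁/P₁ = 1.18×8.314×412/373 = 10.8 L.
Isochoric: V stays 10.8 L; P/T = const ⇒ T₂ = 262 K, P₂ = 237 kPa.
For an ideal gas ΔU = nCvΔT with Cv = R/(γ−1) = 23.1 J/(mol·K).
ΔU = 1.18×23.1×(262−412) = -4090 J.

-4090 J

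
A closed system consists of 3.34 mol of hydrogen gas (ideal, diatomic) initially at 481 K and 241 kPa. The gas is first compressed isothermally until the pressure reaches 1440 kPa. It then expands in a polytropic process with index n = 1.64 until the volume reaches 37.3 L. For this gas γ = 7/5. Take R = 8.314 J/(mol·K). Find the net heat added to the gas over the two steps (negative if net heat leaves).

-31300 J

V₁ = nRT₁/P₁ = 3.34×8.314×481/241 = 55.4 L.
Step 1 — Isothermal: T stays 481 K; PV = const ⇒ V₂ = 9.28 L, P₂ = 1440 kPa.
ΔU = 0 (ideal gas, T constant).
W = nRT ln(V₂/V₁) = 3.34×8.314×481×ln(0.167) = -23900 J.
Q = ΔU + W = -23900 J.
State after step 1: P = 1440 kPa, V = 9.28 L, T = 481 K.
Step 2 — Polytropic n=1.64: T₂ = T₁(V₁/V₂)^(n−1) = 481×(0.249)^0.64 = 197 K; P₂ = P₁(V₁/V₂)^n = 147 kPa.
W = (P₁V₁−P₂V₂)/(n−1) = (1440×9.28−147×37.3)/0.64 = 12300 J.
ΔU = nCvΔT = 3.34×20.8×(197−481) = -19700 J.
Q = ΔU + W = -7380 J.
Net over both steps: W = -11600 J, Q = -31300 J, ΔU = -19700 J.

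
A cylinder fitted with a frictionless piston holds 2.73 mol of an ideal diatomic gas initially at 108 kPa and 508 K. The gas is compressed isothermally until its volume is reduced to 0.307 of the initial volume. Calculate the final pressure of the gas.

V₁ = nRT₁/P₁ = 2.73×8.314×508/108 = 107 L.
Isothermal: T stays 508 K; PV = const ⇒ V₂ = 32.8 L, P₂ = 352 kPa.

352 kPa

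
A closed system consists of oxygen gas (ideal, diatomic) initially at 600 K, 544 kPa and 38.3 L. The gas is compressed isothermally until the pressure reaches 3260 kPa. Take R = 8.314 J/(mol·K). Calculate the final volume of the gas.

Isothermal: T stays 600 K; PV = const ⇒ V₂ = 6.39 L, P₂ = 3260 kPa.

6.39 L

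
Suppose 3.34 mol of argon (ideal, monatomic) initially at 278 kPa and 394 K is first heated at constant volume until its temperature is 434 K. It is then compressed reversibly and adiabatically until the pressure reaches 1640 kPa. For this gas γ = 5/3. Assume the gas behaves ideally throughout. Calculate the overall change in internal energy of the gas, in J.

V₁ = nRT₁/P₁ = 3.34×8.314×394/278 = 39.4 L.
Step 1 — Isochoric: V stays 39.4 L; P/T = const ⇒ T₂ = 434 K, P₂ = 306 kPa.
W = 0 (no volume change).
ΔU = nCvΔT = 3.34×12.5×(434−394) = 1670 J.
Q = ΔU = 1670 J.
State after step 1: P = 306 kPa, V = 39.4 L, T = 434 K.
Step 2 — Adiabatic: T₂/T₁ = (P₂/P₁)^((γ−1)/γ) ⇒ T₂ = 434×(5.36)^0.400 = 849 K; V₂ = 14.4 L.
ΔU = nCvΔT = 3.34×12.5×(849−434) = 17300 J.
Q = 0 for an adiabatic process, so W = −ΔU = -17300 J.
Net over both steps: W = -17300 J, Q = 1670 J, ΔU = 19000 J.

19000 J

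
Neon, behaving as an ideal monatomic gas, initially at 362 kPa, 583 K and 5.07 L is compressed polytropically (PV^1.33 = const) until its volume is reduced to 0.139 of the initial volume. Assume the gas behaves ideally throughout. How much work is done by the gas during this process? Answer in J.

n = P₁V₁/(RT₁) = 362×5.07/(8.314×583) = 0.379 mol.
Polytropic n=1.33: T₂ = T₁(V₁/V₂)^(n−1) = 583×(7.19)^0.33 = 1120 K; P₂ = P₁(V₁/V₂)^n = 4990 kPa.
W = (P₁V₁−P₂V₂)/(n−1) = (362×5.07−4990×0.705)/0.33 = -5100 J.

-5100 J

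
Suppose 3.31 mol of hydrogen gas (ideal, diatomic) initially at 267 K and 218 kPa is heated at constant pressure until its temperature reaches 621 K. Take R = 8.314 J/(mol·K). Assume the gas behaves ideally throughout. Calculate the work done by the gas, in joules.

9740 J

V₁ = nRT₁/P₁ = 3.31×8.314×267/218 = 33.7 L.
Isobaric: P stays 218 kPa; V/T = const ⇒ T₂ = 621 K, V₂ = 78.4 L.
W = PΔV = 218×(78.4−33.7) kPa·L = 9740 J.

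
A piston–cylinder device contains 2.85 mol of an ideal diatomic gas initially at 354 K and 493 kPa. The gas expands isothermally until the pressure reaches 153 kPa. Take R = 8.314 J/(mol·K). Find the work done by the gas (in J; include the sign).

9810 J

V₁ = nRT₁/P₁ = 2.85×8.314×354/493 = 17.0 L.
Isothermal: T stays 354 K; PV = const ⇒ V₂ = 54.8 L, P₂ = 153 kPa.
W = nRT ln(V₂/V₁) = 2.85×8.314×354×ln(3.22) = 9810 J.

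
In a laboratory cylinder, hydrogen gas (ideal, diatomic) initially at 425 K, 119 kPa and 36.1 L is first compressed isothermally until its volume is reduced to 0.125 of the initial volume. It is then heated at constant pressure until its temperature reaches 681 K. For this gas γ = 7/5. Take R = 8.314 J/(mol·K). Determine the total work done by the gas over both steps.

-6350 J

n = P₁V₁/(RT₁) = 119×36.1/(8.314×425) = 1.22 mol.
Step 1 — Isothermal: T stays 425 K; PV = const ⇒ V₂ = 4.51 L, P₂ = 952 kPa.
ΔU = 0 (ideal gas, T constant).
W = nRT ln(V₂/V₁) = 1.22×8.314×425×ln(0.125) = -8930 J.
Q = ΔU + W = -8930 J.
State after step 1: P = 952 kPa, V = 4.51 L, T = 425 K.
Step 2 — Isobaric: P stays 952 kPa; V/T = const ⇒ T₂ = 681 K, V₂ = 7.23 L.
W = PΔV = 952×(7.23−4.51) kPa·L = 2590 J.
ΔU = nCvΔT = 1.22×20.8×(681−425) = 6470 J.
Q = ΔU + W = nCpΔT = 9060 J.
Net over both steps: W = -6350 J, Q = 124 J, ΔU = 6470 J.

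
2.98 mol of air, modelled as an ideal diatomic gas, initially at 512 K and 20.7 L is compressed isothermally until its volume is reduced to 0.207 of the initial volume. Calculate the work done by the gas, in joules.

-20000 J

P₁ = nRT₁/V₁ = 2.98×8.314×512/20.7 = 613 kPa.
Isothermal: T stays 512 K; PV = const ⇒ V₂ = 4.28 L, P₂ = 2960 kPa.
W = nRT ln(V₂/V₁) = 2.98×8.314×512×ln(0.207) = -20000 J.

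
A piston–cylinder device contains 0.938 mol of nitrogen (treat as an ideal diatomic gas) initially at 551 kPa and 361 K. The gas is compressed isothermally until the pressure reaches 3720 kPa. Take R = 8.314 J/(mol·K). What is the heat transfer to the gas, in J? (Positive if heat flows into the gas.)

-5380 J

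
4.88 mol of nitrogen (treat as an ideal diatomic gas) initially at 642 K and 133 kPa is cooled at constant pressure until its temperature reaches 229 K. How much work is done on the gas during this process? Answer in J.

16800 J

V₁ = nRT₁/P₁ = 4.88×8.314×642/133 = 196 L.
Isobaric: P stays 133 kPa; V/T = const ⇒ T₂ = 229 K, V₂ = 69.9 L.
W = PΔV = 133×(69.9−196) kPa·L = -16800 J.
Work done on the gas = −W_by = 16800 J.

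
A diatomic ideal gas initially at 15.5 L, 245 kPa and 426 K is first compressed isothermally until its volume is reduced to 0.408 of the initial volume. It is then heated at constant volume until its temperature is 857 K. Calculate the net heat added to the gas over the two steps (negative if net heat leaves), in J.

6200 J

n = P₁V₁/(RT₁) = 245×15.5/(8.314×426) = 1.07 mol.
Step 1 — Isothermal: T stays 426 K; PV = const ⇒ V₂ = 6.32 L, P₂ = 600 kPa.
ΔU = 0 (ideal gas, T constant).
W = nRT ln(V₂/V₁) = 1.07×8.314×426×ln(0.408) = -3400 J.
Q = ΔU + W = -3400 J.
State after step 1: P = 600 kPa, V = 6.32 L, T = 426 K.
Step 2 — Isochoric: V stays 6.32 L; P/T = const ⇒ T₂ = 857 K, P₂ = 1210 kPa.
W = 0 (no volume change).
ΔU = nCvΔT = 1.07×20.8×(857−426) = 9610 J.
Q = ΔU = 9610 J.
Net over both steps: W = -3400 J, Q = 6200 J, ΔU = 9610 J.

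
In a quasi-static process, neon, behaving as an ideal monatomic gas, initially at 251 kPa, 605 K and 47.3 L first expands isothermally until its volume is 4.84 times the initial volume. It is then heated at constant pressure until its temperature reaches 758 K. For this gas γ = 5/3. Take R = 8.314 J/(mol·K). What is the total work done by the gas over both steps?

n = P₁V₁/(RT₁) = 251×47.3/(8.314×605) = 2.36 mol.
Step 1 — Isothermal: T stays 605 K; PV = const ⇒ V₂ = 229 L, P₂ = 51.9 kPa.
ΔU = 0 (ideal gas, T constant).
W = nRT ln(V₂/V₁) = 2.36×8.314×605×ln(4.84) = 18700 J.
Q = ΔU + W = 18700 J.
State after step 1: P = 51.9 kPa, V = 229 L, T = 605 K.
Step 2 — Isobaric: P stays 51.9 kPa; V/T = const ⇒ T₂ = 758 K, V₂ = 287 L.
W = PΔV = 51.9×(287−229) kPa·L = 3000 J.
ΔU = nCvΔT = 2.36×12.5×(758−605) = 4500 J.
Q = ΔU + W = nCpΔT = 7510 J.
Net over both steps: W = 21700 J, Q = 26200 J, ΔU = 4500 J.

21700 J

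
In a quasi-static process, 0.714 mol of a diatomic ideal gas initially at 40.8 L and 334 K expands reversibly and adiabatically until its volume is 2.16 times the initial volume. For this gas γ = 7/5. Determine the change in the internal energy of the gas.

-1310 J

P₁ = nRT₁/V₁ = 0.714×8.314×334/40.8 = 48.6 kPa.
Adiabatic: TV^(γ−1) = const ⇒ T₂ = 334×(0.463)^0.400 = 245 K; PV^γ = const ⇒ P₂ = 16.5 kPa.
For an ideal gas ΔU = nCvΔT with Cv = (5/2)R = 20.8 J/(mol·K).
ΔU = 0.714×20.8×(245−334) = -1310 J.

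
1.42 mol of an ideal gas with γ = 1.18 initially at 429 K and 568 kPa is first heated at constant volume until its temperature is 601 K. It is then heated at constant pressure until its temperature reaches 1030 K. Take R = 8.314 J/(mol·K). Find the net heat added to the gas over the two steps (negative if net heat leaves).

44500 J

V₁ = nRT₁/P₁ = 1.42×8.314×429/568 = 8.92 L.
Step 1 — Isochoric: V stays 8.92 L; P/T = const ⇒ T₂ = 601 K, P₂ = 796 kPa.
W = 0 (no volume change).
ΔU = nCvΔT = 1.42×46.2×(601−429) = 11300 J.
Q = ΔU = 11300 J.
State after step 1: P = 796 kPa, V = 8.92 L, T = 601 K.
Step 2 — Isobaric: P stays 796 kPa; V/T = const ⇒ T₂ = 1030 K, V₂ = 15.3 L.
W = PΔV = 796×(15.3−8.92) kPa·L = 5060 J.
ΔU = nCvΔT = 1.42×46.2×(1030−601) = 28100 J.
Q = ΔU + W = nCpΔT = 33200 J.
Net over both steps: W = 5060 J, Q = 44500 J, ΔU = 39400 J.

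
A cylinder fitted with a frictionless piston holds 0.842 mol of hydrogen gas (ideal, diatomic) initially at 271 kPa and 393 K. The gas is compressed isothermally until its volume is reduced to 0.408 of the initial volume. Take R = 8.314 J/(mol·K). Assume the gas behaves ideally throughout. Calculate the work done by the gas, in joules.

V₁ = nRT₁/P₁ = 0.842×8.314×393/271 = 10.2 L.
Isothermal: T stays 393 K; PV = const ⇒ V₂ = 4.14 L, P₂ = 664 kPa.
W = nRT ln(V₂/V₁) = 0.842×8.314×393×ln(0.408) = -2470 J.

-2470 J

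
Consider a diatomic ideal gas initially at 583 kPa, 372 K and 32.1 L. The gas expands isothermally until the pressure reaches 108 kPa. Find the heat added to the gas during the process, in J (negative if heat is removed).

n = P₁V₁/(RT₁) = 583×32.1/(8.314×372) = 6.05 mol.
Isothermal: T stays 372 K; PV = const ⇒ V₂ = 173 L, P₂ = 108 kPa.
ΔU = 0 (ideal gas, T constant).
W = nRT ln(V₂/V₁) = 6.05×8.314×372×ln(5.40) = 31600 J.
Q = ΔU + W = 31600 J.

31600 J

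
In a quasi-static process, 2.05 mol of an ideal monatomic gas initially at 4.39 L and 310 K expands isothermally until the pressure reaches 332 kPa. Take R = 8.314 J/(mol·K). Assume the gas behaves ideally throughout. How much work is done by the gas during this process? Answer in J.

6800 J

P₁ = nRT₁/V₁ = 2.05×8.314×310/4.39 = 1200 kPa.
Isothermal: T stays 310 K; PV = const ⇒ V₂ = 15.9 L, P₂ = 332 kPa.
W = nRT ln(V₂/V₁) = 2.05×8.314×310×ln(3.63) = 6800 J.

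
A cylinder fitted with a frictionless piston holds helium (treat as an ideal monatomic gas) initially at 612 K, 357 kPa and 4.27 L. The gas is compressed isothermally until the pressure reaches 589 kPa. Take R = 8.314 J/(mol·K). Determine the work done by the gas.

-763 J

n = P₁V₁/(RT₁) = 357×4.27/(8.314×612) = 0.300 mol.
Isothermal: T stays 612 K; PV = const ⇒ V₂ = 2.59 L, P₂ = 589 kPa.
W = nRT ln(V₂/V₁) = 0.300×8.314×612×ln(0.606) = -763 J.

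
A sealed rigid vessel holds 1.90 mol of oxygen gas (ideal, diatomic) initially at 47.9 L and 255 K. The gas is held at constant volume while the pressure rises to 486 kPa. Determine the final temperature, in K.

1470 K

P₁ = nRT₁/V₁ = 1.90×8.314×255/47.9 = 84.1 kPa.
Isochoric: V stays 47.9 L; P/T = const ⇒ T₂ = 1470 K, P₂ = 486 kPa.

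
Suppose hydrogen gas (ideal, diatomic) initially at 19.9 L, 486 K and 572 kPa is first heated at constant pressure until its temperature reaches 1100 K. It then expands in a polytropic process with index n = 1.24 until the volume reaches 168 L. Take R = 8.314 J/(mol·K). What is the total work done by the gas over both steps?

43500 J

n = P₁V₁/(RT₁) = 572×19.9/(8.314×486) = 2.82 mol.
Step 1 — Isobaric: P stays 572 kPa; V/T = const ⇒ T₂ = 1100 K, V₂ = 45.0 L.
W = PΔV = 572×(45.0−19.9) kPa·L = 14400 J.
ΔU = nCvΔT = 2.82×20.8×(1100−486) = 36000 J.
Q = ΔU + W = nCpΔT = 50300 J.
State after step 1: P = 572 kPa, V = 45.0 L, T = 1100 K.
Step 2 — Polytropic n=1.24: T₂ = T₁(V₁/V₂)^(n−1) = 1100×(0.268)^0.24 = 802 K; P₂ = P₁(V₁/V₂)^n = 112 kPa.
W = (P₁V₁−P₂V₂)/(n−1) = (572×45.0−112×168)/0.24 = 29100 J.
ΔU = nCvΔT = 2.82×20.8×(802−1100) = -17400 J.
Q = ΔU + W = 11600 J.
Net over both steps: W = 43500 J, Q = 62000 J, ΔU = 18500 J.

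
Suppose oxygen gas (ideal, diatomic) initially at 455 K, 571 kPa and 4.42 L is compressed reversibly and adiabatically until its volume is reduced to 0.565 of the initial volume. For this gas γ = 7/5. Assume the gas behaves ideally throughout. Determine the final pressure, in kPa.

Adiabatic: TV^(γ−1) = const ⇒ T₂ = 455×(1.77)^0.400 = 572 K; PV^γ = const ⇒ P₂ = 1270 kPa.

1270 kPa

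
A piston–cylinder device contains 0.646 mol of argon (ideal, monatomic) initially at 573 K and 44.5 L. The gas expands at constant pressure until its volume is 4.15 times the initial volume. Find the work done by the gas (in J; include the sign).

9690 J

P₁ = nRT₁/V₁ = 0.646×8.314×573/44.5 = 69.2 kPa.
Isobaric: P stays 69.2 kPa; V/T = const ⇒ T₂ = 2380 K, V₂ = 185 L.
W = PΔV = 69.2×(185−44.5) kPa·L = 9690 J.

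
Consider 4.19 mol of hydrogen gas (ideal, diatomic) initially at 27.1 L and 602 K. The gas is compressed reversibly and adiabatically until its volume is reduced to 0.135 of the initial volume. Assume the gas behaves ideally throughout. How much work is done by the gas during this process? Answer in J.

P₁ = nRT₁/V₁ = 4.19×8.314×602/27.1 = 774 kPa.
Adiabatic: TV^(γ−1) = const ⇒ T₂ = 602×(7.41)^0.400 = 1340 K; PV^γ = const ⇒ P₂ = 12800 kPa.
ΔU = nCvΔT = 4.19×20.8×(1340−602) = 64400 J.
Q = 0 for an adiabatic process, so W = −ΔU = -64400 J.

-64400 J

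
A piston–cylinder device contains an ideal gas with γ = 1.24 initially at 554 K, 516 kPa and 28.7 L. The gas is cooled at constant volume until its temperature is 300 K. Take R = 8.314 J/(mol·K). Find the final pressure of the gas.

279 kPa

Isochoric: V stays 28.7 L; P/T = const ⇒ T₂ = 300 K, P₂ = 279 kPa.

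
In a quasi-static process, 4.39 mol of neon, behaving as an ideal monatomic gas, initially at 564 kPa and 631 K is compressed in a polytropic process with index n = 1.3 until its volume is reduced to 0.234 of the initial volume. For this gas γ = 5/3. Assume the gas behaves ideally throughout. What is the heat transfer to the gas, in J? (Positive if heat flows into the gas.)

V₁ = nRT₁/P₁ = 4.39×8.314×631/564 = 40.8 L.
Polytropic n=1.3: T₂ = T₁(V₁/V₂)^(n−1) = 631×(4.27)^0.30 = 976 K; P₂ = P₁(V₁/V₂)^n = 3730 kPa.
W = (P₁V₁−P₂V₂)/(n−1) = (564×40.8−3730×9.56)/0.30 = -41900 J.
ΔU = nCvΔT = 4.39×12.5×(976−631) = 18900 J.
Q = ΔU + W = -23100 J.

-23100 J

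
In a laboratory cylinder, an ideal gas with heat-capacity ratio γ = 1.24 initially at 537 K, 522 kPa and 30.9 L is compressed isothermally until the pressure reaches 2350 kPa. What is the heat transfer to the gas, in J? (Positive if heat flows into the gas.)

n = P₁V₁/(RT₁) = 522×30.9/(8.314×537) = 3.61 mol.
Isothermal: T stays 537 K; PV = const ⇒ V₂ = 6.86 L, P₂ = 2350 kPa.
ΔU = 0 (ideal gas, T constant).
W = nRT ln(V₂/V₁) = 3.61×8.314×537×ln(0.222) = -24300 J.
Q = ΔU + W = -24300 J.

-24300 J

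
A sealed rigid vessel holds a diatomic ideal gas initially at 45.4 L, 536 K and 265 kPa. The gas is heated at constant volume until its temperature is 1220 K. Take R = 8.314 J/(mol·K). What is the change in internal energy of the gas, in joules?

38400 J

n = P₁V₁/(RT₁) = 265×45.4/(8.314×536) = 2.70 mol.
Isochoric: V stays 45.4 L; P/T = const ⇒ T₂ = 1220 K, P₂ = 603 kPa.
For an ideal gas ΔU = nCvΔT with Cv = (5/2)R = 20.8 J/(mol·K).
ΔU = 2.70×20.8×(1220−536) = 38400 J.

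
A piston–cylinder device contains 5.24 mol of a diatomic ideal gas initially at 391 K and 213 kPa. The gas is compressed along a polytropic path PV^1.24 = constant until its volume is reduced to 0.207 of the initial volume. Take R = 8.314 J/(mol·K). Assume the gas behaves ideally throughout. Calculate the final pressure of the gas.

1500 kPa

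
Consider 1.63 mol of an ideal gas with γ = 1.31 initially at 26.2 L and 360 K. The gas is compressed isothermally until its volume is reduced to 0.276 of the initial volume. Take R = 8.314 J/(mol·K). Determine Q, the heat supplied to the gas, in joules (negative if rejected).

P₁ = nRT₁/V₁ = 1.63×8.314×360/26.2 = 186 kPa.
Isothermal: T stays 360 K; PV = const ⇒ V₂ = 7.23 L, P₂ = 675 kPa.
ΔU = 0 (ideal gas, T constant).
W = nRT ln(V₂/V₁) = 1.63×8.314×360×ln(0.276) = -6280 J.
Q = ΔU + W = -6280 J.

-6280 J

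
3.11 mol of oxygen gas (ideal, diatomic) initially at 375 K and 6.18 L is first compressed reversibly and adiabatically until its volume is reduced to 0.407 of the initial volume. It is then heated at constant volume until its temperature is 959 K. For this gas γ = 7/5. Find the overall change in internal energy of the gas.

P₁ = nRT₁/V₁ = 3.11×8.314×375/6.18 = 1570 kPa.
Step 1 — Adiabatic: TV^(γ−1) = const ⇒ T₂ = 375×(2.46)^0.400 = 537 K; PV^γ = const ⇒ P₂ = 5520 kPa.
ΔU = nCvΔT = 3.11×20.8×(537−375) = 10500 J.
Q = 0 for an adiabatic process, so W = −ΔU = -10500 J.
State after step 1: P = 5520 kPa, V = 2.52 L, T = 537 K.
Step 2 — Isochoric: V stays 2.52 L; P/T = const ⇒ T₂ = 959 K, P₂ = 9860 kPa.
W = 0 (no volume change).
ΔU = nCvΔT = 3.11×20.8×(959−537) = 27300 J.
Q = ΔU = 27300 J.
Net over both steps: W = -10500 J, Q = 27300 J, ΔU = 37800 J.

37800 J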